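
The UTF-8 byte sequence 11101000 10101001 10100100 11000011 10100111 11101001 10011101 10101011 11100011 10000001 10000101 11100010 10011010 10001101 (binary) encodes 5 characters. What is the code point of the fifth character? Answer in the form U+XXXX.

Offset 0: leading byte 0xE8 = 11101000 → 3-byte char #1 = E8 A9 A4.
Offset 3: leading byte 0xC3 = 11000011 → 2-byte char #2 = C3 A7.
Offset 5: leading byte 0xE9 = 11101001 → 3-byte char #3 = E9 9D AB.
Offset 8: leading byte 0xE3 = 11100011 → 3-byte char #4 = E3 81 85.
Offset 11: leading byte 0xE2 = 11100010 → 3-byte char #5 = E2 9A 8D.
Leading byte 0xE2 = 11100010 matches 1110xxxx → 3-byte sequence.
Byte 1: 0xE2 = 11100010, payload 0010 (4 bits).
Byte 2: 0x9A = 10011010 (10xxxxxx ✓), payload 011010.
Byte 3: 0x8D = 10001101 (10xxxxxx ✓), payload 001101.
Concatenate: 0010011010001101 = 0x268D (16 bits → U+268D).

U+268D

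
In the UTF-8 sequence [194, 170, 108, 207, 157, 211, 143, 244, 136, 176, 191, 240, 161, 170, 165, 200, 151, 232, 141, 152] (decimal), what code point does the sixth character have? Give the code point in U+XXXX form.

Offset 0: leading byte 0xC2 = 11000010 → 2-byte char #1 = C2 AA.
Offset 2: leading byte 0x6C = 01101100 → 1-byte char #2 = 6C.
Offset 3: leading byte 0xCF = 11001111 → 2-byte char #3 = CF 9D.
Offset 5: leading byte 0xD3 = 11010011 → 2-byte char #4 = D3 8F.
Offset 7: leading byte 0xF4 = 11110100 → 4-byte char #5 = F4 88 B0 BF.
Offset 11: leading byte 0xF0 = 11110000 → 4-byte char #6 = F0 A1 AA A5.
Leading byte 0xF0 = 11110000 matches 11110xxx → 4-byte sequence.
Byte 1: 0xF0 = 11110000, payload 000 (3 bits).
Byte 2: 0xA1 = 10100001 (10xxxxxx ✓), payload 100001.
Byte 3: 0xAA = 10101010 (10xxxxxx ✓), payload 101010.
Byte 4: 0xA5 = 10100101 (10xxxxxx ✓), payload 100101.
Concatenate: 000100001101010100101 = 0x21AA5 (21 bits → U+21AA5).

U+21AA5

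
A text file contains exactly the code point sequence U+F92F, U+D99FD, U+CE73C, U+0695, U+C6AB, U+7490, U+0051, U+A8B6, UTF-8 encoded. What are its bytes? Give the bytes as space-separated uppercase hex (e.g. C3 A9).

EF A4 AF F3 99 A7 BD F3 8E 9C BC DA 95 EC 9A AB E7 92 90 51 EA A2 B6

U+F92F: 3-byte form → EF A4 AF.
U+D99FD: 4-byte form → F3 99 A7 BD.
U+CE73C: 4-byte form → F3 8E 9C BC.
U+0695: 2-byte form → DA 95.
U+C6AB: 3-byte form → EC 9A AB.
U+7490: 3-byte form → E7 92 90.
U+0051: 1-byte form → 51.
U+A8B6: 3-byte form → EA A2 B6.
Concatenated (23 bytes): EF A4 AF F3 99 A7 BD F3 8E 9C BC DA 95 EC 9A AB E7 92 90 51 EA A2 B6.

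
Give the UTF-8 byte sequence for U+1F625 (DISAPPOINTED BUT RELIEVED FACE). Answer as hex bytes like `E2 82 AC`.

F0 9F 98 A5

U+1F625 = 0x1F625 = 128549 decimal. In range U+10000–U+10FFFF → 4-byte form: 11110xxx 10xxxxxx 10xxxxxx 10xxxxxx.
Binary (21 bits): 000011111011000100101.
Split 3+6+6+6: 000 | 011111 | 011000 | 100101.
Byte 1: 11110000 = 0xF0.
Byte 2: 10011111 = 0x9F.
Byte 3: 10011000 = 0x98.
Byte 4: 10100101 = 0xA5.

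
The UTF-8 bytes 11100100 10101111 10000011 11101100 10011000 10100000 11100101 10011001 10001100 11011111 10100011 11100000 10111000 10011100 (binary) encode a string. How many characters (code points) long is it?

5

Byte at offset 0: 0xE4 = 11100100 → 3-byte char (#1). Advance 3.
Byte at offset 3: 0xEC = 11101100 → 3-byte char (#2). Advance 3.
Byte at offset 6: 0xE5 = 11100101 → 3-byte char (#3). Advance 3.
Byte at offset 9: 0xDF = 11011111 → 2-byte char (#4). Advance 2.
Byte at offset 11: 0xE0 = 11100000 → 3-byte char (#5). Advance 3.
Reached end at offset 14 after 5 code points.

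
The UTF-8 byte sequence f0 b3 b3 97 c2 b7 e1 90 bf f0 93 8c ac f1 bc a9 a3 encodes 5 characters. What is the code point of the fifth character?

Offset 0: leading byte 0xF0 = 11110000 → 4-byte char #1 = F0 B3 B3 97.
Offset 4: leading byte 0xC2 = 11000010 → 2-byte char #2 = C2 B7.
Offset 6: leading byte 0xE1 = 11100001 → 3-byte char #3 = E1 90 BF.
Offset 9: leading byte 0xF0 = 11110000 → 4-byte char #4 = F0 93 8C AC.
Offset 13: leading byte 0xF1 = 11110001 → 4-byte char #5 = F1 BC A9 A3.
Leading byte 0xF1 = 11110001 matches 11110xxx → 4-byte sequence.
Byte 1: 0xF1 = 11110001, payload 001 (3 bits).
Byte 2: 0xBC = 10111100 (10xxxxxx ✓), payload 111100.
Byte 3: 0xA9 = 10101001 (10xxxxxx ✓), payload 101001.
Byte 4: 0xA3 = 10100011 (10xxxxxx ✓), payload 100011.
Concatenate: 001111100101001100011 = 0x7CA63 (21 bits → U+7CA63).

U+7CA63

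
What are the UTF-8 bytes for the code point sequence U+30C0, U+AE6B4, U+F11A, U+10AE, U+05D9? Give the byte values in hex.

U+30C0: 3-byte form → E3 83 80.
U+AE6B4: 4-byte form → F2 AE 9A B4.
U+F11A: 3-byte form → EF 84 9A.
U+10AE: 3-byte form → E1 82 AE.
U+05D9: 2-byte form → D7 99.
Concatenated (15 bytes): E3 83 80 F2 AE 9A B4 EF 84 9A E1 82 AE D7 99.

E3 83 80 F2 AE 9A B4 EF 84 9A E1 82 AE D7 99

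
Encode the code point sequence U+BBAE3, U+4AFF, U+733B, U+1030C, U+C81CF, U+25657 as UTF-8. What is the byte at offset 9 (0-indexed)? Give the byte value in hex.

U+BBAE3 → 4-byte form F2 BB AB A3 at offsets 0–3.
U+4AFF → 3-byte form E4 AB BF at offsets 4–6.
U+733B → 3-byte form E7 8C BB at offsets 7–9.
Offset 9 falls in char 3's range; it's byte 3 of E7 8C BB = 0xBB.

0xBB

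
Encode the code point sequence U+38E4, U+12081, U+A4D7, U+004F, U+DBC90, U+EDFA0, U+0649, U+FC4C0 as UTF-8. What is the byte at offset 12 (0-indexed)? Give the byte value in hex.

U+38E4 → 3-byte form E3 A3 A4 at offsets 0–2.
U+12081 → 4-byte form F0 92 82 81 at offsets 3–6.
U+A4D7 → 3-byte form EA 93 97 at offsets 7–9.
U+004F → 1-byte form 4F at offsets 10–10.
U+DBC90 → 4-byte form F3 9B B2 90 at offsets 11–14.
Offset 12 falls in char 5's range; it's byte 2 of F3 9B B2 90 = 0x9B.

0x9B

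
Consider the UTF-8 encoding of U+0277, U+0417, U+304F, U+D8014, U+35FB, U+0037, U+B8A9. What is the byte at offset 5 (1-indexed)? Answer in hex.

1-indexed offset 5 is 0-indexed offset 4.
U+0277 → 2-byte form C9 B7 at offsets 0–1.
U+0417 → 2-byte form D0 97 at offsets 2–3.
U+304F → 3-byte form E3 81 8F at offsets 4–6.
Offset 4 falls in char 3's range; it's byte 1 of E3 81 8F = 0xE3.

0xE3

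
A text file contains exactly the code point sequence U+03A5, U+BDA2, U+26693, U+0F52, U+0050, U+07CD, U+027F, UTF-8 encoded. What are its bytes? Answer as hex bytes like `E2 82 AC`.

U+03A5: 2-byte form → CE A5.
U+BDA2: 3-byte form → EB B6 A2.
U+26693: 4-byte form → F0 A6 9A 93.
U+0F52: 3-byte form → E0 BD 92.
U+0050: 1-byte form → 50.
U+07CD: 2-byte form → DF 8D.
U+027F: 2-byte form → C9 BF.
Concatenated (17 bytes): CE A5 EB B6 A2 F0 A6 9A 93 E0 BD 92 50 DF 8D C9 BF.

CE A5 EB B6 A2 F0 A6 9A 93 E0 BD 92 50 DF 8D C9 BF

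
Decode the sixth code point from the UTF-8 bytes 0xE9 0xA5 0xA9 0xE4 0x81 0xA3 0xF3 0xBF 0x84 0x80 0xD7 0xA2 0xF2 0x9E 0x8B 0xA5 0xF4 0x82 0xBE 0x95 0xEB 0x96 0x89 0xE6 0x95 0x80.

Offset 0: leading byte 0xE9 = 11101001 → 3-byte char #1 = E9 A5 A9.
Offset 3: leading byte 0xE4 = 11100100 → 3-byte char #2 = E4 81 A3.
Offset 6: leading byte 0xF3 = 11110011 → 4-byte char #3 = F3 BF 84 80.
Offset 10: leading byte 0xD7 = 11010111 → 2-byte char #4 = D7 A2.
Offset 12: leading byte 0xF2 = 11110010 → 4-byte char #5 = F2 9E 8B A5.
Offset 16: leading byte 0xF4 = 11110100 → 4-byte char #6 = F4 82 BE 95.
Leading byte 0xF4 = 11110100 matches 11110xxx → 4-byte sequence.
Byte 1: 0xF4 = 11110100, payload 100 (3 bits).
Byte 2: 0x82 = 10000010 (10xxxxxx ✓), payload 000010.
Byte 3: 0xBE = 10111110 (10xxxxxx ✓), payload 111110.
Byte 4: 0x95 = 10010101 (10xxxxxx ✓), payload 010101.
Concatenate: 100000010111110010101 = 0x102F95 (21 bits → U+102F95).

U+102F95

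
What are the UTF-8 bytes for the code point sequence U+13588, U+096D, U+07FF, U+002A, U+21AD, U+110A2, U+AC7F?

F0 93 96 88 E0 A5 AD DF BF 2A E2 86 AD F0 91 82 A2 EA B1 BF

U+13588: 4-byte form → F0 93 96 88.
U+096D: 3-byte form → E0 A5 AD.
U+07FF: 2-byte form → DF BF.
U+002A: 1-byte form → 2A.
U+21AD: 3-byte form → E2 86 AD.
U+110A2: 4-byte form → F0 91 82 A2.
U+AC7F: 3-byte form → EA B1 BF.
Concatenated (20 bytes): F0 93 96 88 E0 A5 AD DF BF 2A E2 86 AD F0 91 82 A2 EA B1 BF.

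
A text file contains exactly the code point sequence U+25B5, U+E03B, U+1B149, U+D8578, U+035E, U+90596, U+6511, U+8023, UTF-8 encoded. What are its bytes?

E2 96 B5 EE 80 BB F0 9B 85 89 F3 98 95 B8 CD 9E F2 90 96 96 E6 94 91 E8 80 A3

U+25B5: 3-byte form → E2 96 B5.
U+E03B: 3-byte form → EE 80 BB.
U+1B149: 4-byte form → F0 9B 85 89.
U+D8578: 4-byte form → F3 98 95 B8.
U+035E: 2-byte form → CD 9E.
U+90596: 4-byte form → F2 90 96 96.
U+6511: 3-byte form → E6 94 91.
U+8023: 3-byte form → E8 80 A3.
Concatenated (26 bytes): E2 96 B5 EE 80 BB F0 9B 85 89 F3 98 95 B8 CD 9E F2 90 96 96 E6 94 91 E8 80 A3.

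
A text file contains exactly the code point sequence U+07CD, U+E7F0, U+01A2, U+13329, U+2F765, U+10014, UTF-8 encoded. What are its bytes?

U+07CD: 2-byte form → DF 8D.
U+E7F0: 3-byte form → EE 9F B0.
U+01A2: 2-byte form → C6 A2.
U+13329: 4-byte form → F0 93 8C A9.
U+2F765: 4-byte form → F0 AF 9D A5.
U+10014: 4-byte form → F0 90 80 94.
Concatenated (19 bytes): DF 8D EE 9F B0 C6 A2 F0 93 8C A9 F0 AF 9D A5 F0 90 80 94.

DF 8D EE 9F B0 C6 A2 F0 93 8C A9 F0 AF 9D A5 F0 90 80 94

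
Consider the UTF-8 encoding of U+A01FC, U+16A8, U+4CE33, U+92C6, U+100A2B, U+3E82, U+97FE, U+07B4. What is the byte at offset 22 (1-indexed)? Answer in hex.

1-indexed offset 22 is 0-indexed offset 21.
U+A01FC → 4-byte form F2 A0 87 BC at offsets 0–3.
U+16A8 → 3-byte form E1 9A A8 at offsets 4–6.
U+4CE33 → 4-byte form F1 8C B8 B3 at offsets 7–10.
U+92C6 → 3-byte form E9 8B 86 at offsets 11–13.
U+100A2B → 4-byte form F4 80 A8 AB at offsets 14–17.
U+3E82 → 3-byte form E3 BA 82 at offsets 18–20.
U+97FE → 3-byte form E9 9F BE at offsets 21–23.
Offset 21 falls in char 7's range; it's byte 1 of E9 9F BE = 0xE9.

0xE9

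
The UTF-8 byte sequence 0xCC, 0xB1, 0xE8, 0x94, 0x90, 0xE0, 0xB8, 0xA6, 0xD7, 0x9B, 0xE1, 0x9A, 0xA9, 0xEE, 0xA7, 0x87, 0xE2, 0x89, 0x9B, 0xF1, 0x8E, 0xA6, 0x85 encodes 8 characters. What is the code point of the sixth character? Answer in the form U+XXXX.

U+E9C7

Offset 0: leading byte 0xCC = 11001100 → 2-byte char #1 = CC B1.
Offset 2: leading byte 0xE8 = 11101000 → 3-byte char #2 = E8 94 90.
Offset 5: leading byte 0xE0 = 11100000 → 3-byte char #3 = E0 B8 A6.
Offset 8: leading byte 0xD7 = 11010111 → 2-byte char #4 = D7 9B.
Offset 10: leading byte 0xE1 = 11100001 → 3-byte char #5 = E1 9A A9.
Offset 13: leading byte 0xEE = 11101110 → 3-byte char #6 = EE A7 87.
Leading byte 0xEE = 11101110 matches 1110xxxx → 3-byte sequence.
Byte 1: 0xEE = 11101110, payload 1110 (4 bits).
Byte 2: 0xA7 = 10100111 (10xxxxxx ✓), payload 100111.
Byte 3: 0x87 = 10000111 (10xxxxxx ✓), payload 000111.
Concatenate: 1110100111000111 = 0xE9C7 (16 bits → U+E9C7).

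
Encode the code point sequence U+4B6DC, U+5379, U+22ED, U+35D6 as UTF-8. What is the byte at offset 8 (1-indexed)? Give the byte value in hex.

1-indexed offset 8 is 0-indexed offset 7.
U+4B6DC → 4-byte form F1 8B 9B 9C at offsets 0–3.
U+5379 → 3-byte form E5 8D B9 at offsets 4–6.
U+22ED → 3-byte form E2 8B AD at offsets 7–9.
Offset 7 falls in char 3's range; it's byte 1 of E2 8B AD = 0xE2.

0xE2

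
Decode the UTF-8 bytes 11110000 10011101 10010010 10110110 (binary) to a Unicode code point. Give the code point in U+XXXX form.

U+1D4B6

Leading byte 0xF0 = 11110000 matches 11110xxx → 4-byte sequence.
Byte 1: 0xF0 = 11110000, payload 000 (3 bits).
Byte 2: 0x9D = 10011101 (10xxxxxx ✓), payload 011101.
Byte 3: 0x92 = 10010010 (10xxxxxx ✓), payload 010010.
Byte 4: 0xB6 = 10110110 (10xxxxxx ✓), payload 110110.
Concatenate: 000011101010010110110 = 0x1D4B6 (21 bits → U+1D4B6).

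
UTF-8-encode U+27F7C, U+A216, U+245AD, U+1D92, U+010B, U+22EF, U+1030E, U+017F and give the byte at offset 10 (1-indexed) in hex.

0x96

1-indexed offset 10 is 0-indexed offset 9.
U+27F7C → 4-byte form F0 A7 BD BC at offsets 0–3.
U+A216 → 3-byte form EA 88 96 at offsets 4–6.
U+245AD → 4-byte form F0 A4 96 AD at offsets 7–10.
Offset 9 falls in char 3's range; it's byte 3 of F0 A4 96 AD = 0x96.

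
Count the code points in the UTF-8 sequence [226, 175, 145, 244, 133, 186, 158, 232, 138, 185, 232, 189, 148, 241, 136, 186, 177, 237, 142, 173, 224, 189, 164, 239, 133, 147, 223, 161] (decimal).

9

Byte at offset 0: 0xE2 = 11100010 → 3-byte char (#1). Advance 3.
Byte at offset 3: 0xF4 = 11110100 → 4-byte char (#2). Advance 4.
Byte at offset 7: 0xE8 = 11101000 → 3-byte char (#3). Advance 3.
Byte at offset 10: 0xE8 = 11101000 → 3-byte char (#4). Advance 3.
Byte at offset 13: 0xF1 = 11110001 → 4-byte char (#5). Advance 4.
Byte at offset 17: 0xED = 11101101 → 3-byte char (#6). Advance 3.
Byte at offset 20: 0xE0 = 11100000 → 3-byte char (#7). Advance 3.
Byte at offset 23: 0xEF = 11101111 → 3-byte char (#8). Advance 3.
Byte at offset 26: 0xDF = 11011111 → 2-byte char (#9). Advance 2.
Reached end at offset 28 after 9 code points.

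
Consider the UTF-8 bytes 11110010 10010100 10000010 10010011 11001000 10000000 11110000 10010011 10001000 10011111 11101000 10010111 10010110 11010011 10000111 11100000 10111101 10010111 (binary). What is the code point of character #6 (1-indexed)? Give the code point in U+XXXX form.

U+0F57

Offset 0: leading byte 0xF2 = 11110010 → 4-byte char #1 = F2 94 82 93.
Offset 4: leading byte 0xC8 = 11001000 → 2-byte char #2 = C8 80.
Offset 6: leading byte 0xF0 = 11110000 → 4-byte char #3 = F0 93 88 9F.
Offset 10: leading byte 0xE8 = 11101000 → 3-byte char #4 = E8 97 96.
Offset 13: leading byte 0xD3 = 11010011 → 2-byte char #5 = D3 87.
Offset 15: leading byte 0xE0 = 11100000 → 3-byte char #6 = E0 BD 97.
Leading byte 0xE0 = 11100000 matches 1110xxxx → 3-byte sequence.
Byte 1: 0xE0 = 11100000, payload 0000 (4 bits).
Byte 2: 0xBD = 10111101 (10xxxxxx ✓), payload 111101.
Byte 3: 0x97 = 10010111 (10xxxxxx ✓), payload 010111.
Concatenate: 0000111101010111 = 0xF57 (16 bits → U+0F57).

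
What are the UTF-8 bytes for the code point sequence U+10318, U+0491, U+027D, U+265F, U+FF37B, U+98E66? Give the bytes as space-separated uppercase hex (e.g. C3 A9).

U+10318: 4-byte form → F0 90 8C 98.
U+0491: 2-byte form → D2 91.
U+027D: 2-byte form → C9 BD.
U+265F: 3-byte form → E2 99 9F.
U+FF37B: 4-byte form → F3 BF 8D BB.
U+98E66: 4-byte form → F2 98 B9 A6.
Concatenated (19 bytes): F0 90 8C 98 D2 91 C9 BD E2 99 9F F3 BF 8D BB F2 98 B9 A6.

F0 90 8C 98 D2 91 C9 BD E2 99 9F F3 BF 8D BB F2 98 B9 A6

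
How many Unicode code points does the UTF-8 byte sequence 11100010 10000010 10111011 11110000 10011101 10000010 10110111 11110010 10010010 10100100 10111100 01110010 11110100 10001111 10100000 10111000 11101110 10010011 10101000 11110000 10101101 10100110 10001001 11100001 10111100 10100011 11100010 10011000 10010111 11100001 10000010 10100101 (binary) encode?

Byte at offset 0: 0xE2 = 11100010 → 3-byte char (#1). Advance 3.
Byte at offset 3: 0xF0 = 11110000 → 4-byte char (#2). Advance 4.
Byte at offset 7: 0xF2 = 11110010 → 4-byte char (#3). Advance 4.
Byte at offset 11: 0x72 = 01110010 → 1-byte char (#4). Advance 1.
Byte at offset 12: 0xF4 = 11110100 → 4-byte char (#5). Advance 4.
Byte at offset 16: 0xEE = 11101110 → 3-byte char (#6). Advance 3.
Byte at offset 19: 0xF0 = 11110000 → 4-byte char (#7). Advance 4.
Byte at offset 23: 0xE1 = 11100001 → 3-byte char (#8). Advance 3.
Byte at offset 26: 0xE2 = 11100010 → 3-byte char (#9). Advance 3.
Byte at offset 29: 0xE1 = 11100001 → 3-byte char (#10). Advance 3.
Reached end at offset 32 after 10 code points.

10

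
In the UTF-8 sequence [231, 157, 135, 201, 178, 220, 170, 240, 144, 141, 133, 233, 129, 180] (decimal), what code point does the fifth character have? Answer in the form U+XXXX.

Offset 0: leading byte 0xE7 = 11100111 → 3-byte char #1 = E7 9D 87.
Offset 3: leading byte 0xC9 = 11001001 → 2-byte char #2 = C9 B2.
Offset 5: leading byte 0xDC = 11011100 → 2-byte char #3 = DC AA.
Offset 7: leading byte 0xF0 = 11110000 → 4-byte char #4 = F0 90 8D 85.
Offset 11: leading byte 0xE9 = 11101001 → 3-byte char #5 = E9 81 B4.
Leading byte 0xE9 = 11101001 matches 1110xxxx → 3-byte sequence.
Byte 1: 0xE9 = 11101001, payload 1001 (4 bits).
Byte 2: 0x81 = 10000001 (10xxxxxx ✓), payload 000001.
Byte 3: 0xB4 = 10110100 (10xxxxxx ✓), payload 110100.
Concatenate: 1001000001110100 = 0x9074 (16 bits → U+9074).

U+9074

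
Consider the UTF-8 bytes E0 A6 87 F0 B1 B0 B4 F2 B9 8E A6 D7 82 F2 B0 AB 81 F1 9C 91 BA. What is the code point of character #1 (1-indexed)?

U+0987

Offset 0: leading byte 0xE0 = 11100000 → 3-byte char #1 = E0 A6 87.
Leading byte 0xE0 = 11100000 matches 1110xxxx → 3-byte sequence.
Byte 1: 0xE0 = 11100000, payload 0000 (4 bits).
Byte 2: 0xA6 = 10100110 (10xxxxxx ✓), payload 100110.
Byte 3: 0x87 = 10000111 (10xxxxxx ✓), payload 000111.
Concatenate: 0000100110000111 = 0x987 (16 bits → U+0987).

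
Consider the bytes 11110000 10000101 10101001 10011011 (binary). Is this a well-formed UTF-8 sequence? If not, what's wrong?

invalid (overlong encoding)

Leading byte 0xF0 = 11110000 → 4-byte form.
Continuation bytes all match 10xxxxxx. Payload decodes to 0x5A5B.
But 0x5A5B < 0x10000, the minimum for a 4-byte sequence — this is an overlong encoding.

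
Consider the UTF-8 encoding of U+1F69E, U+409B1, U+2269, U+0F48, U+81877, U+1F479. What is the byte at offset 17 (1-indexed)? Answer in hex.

0xA1

1-indexed offset 17 is 0-indexed offset 16.
U+1F69E → 4-byte form F0 9F 9A 9E at offsets 0–3.
U+409B1 → 4-byte form F1 80 A6 B1 at offsets 4–7.
U+2269 → 3-byte form E2 89 A9 at offsets 8–10.
U+0F48 → 3-byte form E0 BD 88 at offsets 11–13.
U+81877 → 4-byte form F2 81 A1 B7 at offsets 14–17.
Offset 16 falls in char 5's range; it's byte 3 of F2 81 A1 B7 = 0xA1.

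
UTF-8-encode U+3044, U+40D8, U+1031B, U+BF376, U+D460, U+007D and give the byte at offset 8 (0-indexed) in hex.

0x8C

U+3044 → 3-byte form E3 81 84 at offsets 0–2.
U+40D8 → 3-byte form E4 83 98 at offsets 3–5.
U+1031B → 4-byte form F0 90 8C 9B at offsets 6–9.
Offset 8 falls in char 3's range; it's byte 3 of F0 90 8C 9B = 0x8C.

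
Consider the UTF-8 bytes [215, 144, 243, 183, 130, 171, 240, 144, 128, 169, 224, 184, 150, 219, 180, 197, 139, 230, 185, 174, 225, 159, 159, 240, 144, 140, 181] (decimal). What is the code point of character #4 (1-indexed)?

Offset 0: leading byte 0xD7 = 11010111 → 2-byte char #1 = D7 90.
Offset 2: leading byte 0xF3 = 11110011 → 4-byte char #2 = F3 B7 82 AB.
Offset 6: leading byte 0xF0 = 11110000 → 4-byte char #3 = F0 90 80 A9.
Offset 10: leading byte 0xE0 = 11100000 → 3-byte char #4 = E0 B8 96.
Leading byte 0xE0 = 11100000 matches 1110xxxx → 3-byte sequence.
Byte 1: 0xE0 = 11100000, payload 0000 (4 bits).
Byte 2: 0xB8 = 10111000 (10xxxxxx ✓), payload 111000.
Byte 3: 0x96 = 10010110 (10xxxxxx ✓), payload 010110.
Concatenate: 0000111000010110 = 0xE16 (16 bits → U+0E16).

U+0E16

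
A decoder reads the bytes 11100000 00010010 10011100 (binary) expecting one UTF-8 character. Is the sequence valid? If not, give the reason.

invalid (non-continuation byte where continuation expected)

Leading byte 0xE0 = 11100000 → 3-byte form.
Byte 2 is 0x12 = 00010010, which is not 10xxxxxx — expected a continuation byte.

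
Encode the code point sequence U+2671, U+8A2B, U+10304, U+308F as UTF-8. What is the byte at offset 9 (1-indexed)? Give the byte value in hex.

1-indexed offset 9 is 0-indexed offset 8.
U+2671 → 3-byte form E2 99 B1 at offsets 0–2.
U+8A2B → 3-byte form E8 A8 AB at offsets 3–5.
U+10304 → 4-byte form F0 90 8C 84 at offsets 6–9.
Offset 8 falls in char 3's range; it's byte 3 of F0 90 8C 84 = 0x8C.

0x8C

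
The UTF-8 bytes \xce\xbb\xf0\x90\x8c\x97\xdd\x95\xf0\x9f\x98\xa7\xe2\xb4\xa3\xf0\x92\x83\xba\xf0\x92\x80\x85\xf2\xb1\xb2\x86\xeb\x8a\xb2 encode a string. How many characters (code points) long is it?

9

Byte at offset 0: 0xCE = 11001110 → 2-byte char (#1). Advance 2.
Byte at offset 2: 0xF0 = 11110000 → 4-byte char (#2). Advance 4.
Byte at offset 6: 0xDD = 11011101 → 2-byte char (#3). Advance 2.
Byte at offset 8: 0xF0 = 11110000 → 4-byte char (#4). Advance 4.
Byte at offset 12: 0xE2 = 11100010 → 3-byte char (#5). Advance 3.
Byte at offset 15: 0xF0 = 11110000 → 4-byte char (#6). Advance 4.
Byte at offset 19: 0xF0 = 11110000 → 4-byte char (#7). Advance 4.
Byte at offset 23: 0xF2 = 11110010 → 4-byte char (#8). Advance 4.
Byte at offset 27: 0xEB = 11101011 → 3-byte char (#9). Advance 3.
Reached end at offset 30 after 9 code points.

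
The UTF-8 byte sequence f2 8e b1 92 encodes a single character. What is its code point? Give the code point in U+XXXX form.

U+8EC52

Leading byte 0xF2 = 11110010 matches 11110xxx → 4-byte sequence.
Byte 1: 0xF2 = 11110010, payload 010 (3 bits).
Byte 2: 0x8E = 10001110 (10xxxxxx ✓), payload 001110.
Byte 3: 0xB1 = 10110001 (10xxxxxx ✓), payload 110001.
Byte 4: 0x92 = 10010010 (10xxxxxx ✓), payload 010010.
Concatenate: 010001110110001010010 = 0x8EC52 (21 bits → U+8EC52).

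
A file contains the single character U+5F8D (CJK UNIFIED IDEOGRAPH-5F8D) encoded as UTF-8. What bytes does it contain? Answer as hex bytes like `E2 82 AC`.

U+5F8D = 0x5F8D = 24461 decimal. In range U+0800–U+FFFF → 3-byte form: 1110xxxx 10xxxxxx 10xxxxxx.
Binary (16 bits): 0101111110001101.
Split 4+6+6: 0101 | 111110 | 001101.
Byte 1: 11100101 = 0xE5.
Byte 2: 10111110 = 0xBE.
Byte 3: 10001101 = 0x8D.

E5 BE 8D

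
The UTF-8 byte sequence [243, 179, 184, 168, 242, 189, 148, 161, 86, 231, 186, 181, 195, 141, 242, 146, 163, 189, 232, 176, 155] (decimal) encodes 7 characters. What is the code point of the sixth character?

U+928FD

Offset 0: leading byte 0xF3 = 11110011 → 4-byte char #1 = F3 B3 B8 A8.
Offset 4: leading byte 0xF2 = 11110010 → 4-byte char #2 = F2 BD 94 A1.
Offset 8: leading byte 0x56 = 01010110 → 1-byte char #3 = 56.
Offset 9: leading byte 0xE7 = 11100111 → 3-byte char #4 = E7 BA B5.
Offset 12: leading byte 0xC3 = 11000011 → 2-byte char #5 = C3 8D.
Offset 14: leading byte 0xF2 = 11110010 → 4-byte char #6 = F2 92 A3 BD.
Leading byte 0xF2 = 11110010 matches 11110xxx → 4-byte sequence.
Byte 1: 0xF2 = 11110010, payload 010 (3 bits).
Byte 2: 0x92 = 10010010 (10xxxxxx ✓), payload 010010.
Byte 3: 0xA3 = 10100011 (10xxxxxx ✓), payload 100011.
Byte 4: 0xBD = 10111101 (10xxxxxx ✓), payload 111101.
Concatenate: 010010010100011111101 = 0x928FD (21 bits → U+928FD).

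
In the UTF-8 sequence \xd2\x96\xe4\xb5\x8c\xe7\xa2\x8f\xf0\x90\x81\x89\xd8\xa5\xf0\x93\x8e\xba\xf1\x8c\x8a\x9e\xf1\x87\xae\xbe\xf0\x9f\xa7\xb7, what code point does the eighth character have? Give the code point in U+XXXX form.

Offset 0: leading byte 0xD2 = 11010010 → 2-byte char #1 = D2 96.
Offset 2: leading byte 0xE4 = 11100100 → 3-byte char #2 = E4 B5 8C.
Offset 5: leading byte 0xE7 = 11100111 → 3-byte char #3 = E7 A2 8F.
Offset 8: leading byte 0xF0 = 11110000 → 4-byte char #4 = F0 90 81 89.
Offset 12: leading byte 0xD8 = 11011000 → 2-byte char #5 = D8 A5.
Offset 14: leading byte 0xF0 = 11110000 → 4-byte char #6 = F0 93 8E BA.
Offset 18: leading byte 0xF1 = 11110001 → 4-byte char #7 = F1 8C 8A 9E.
Offset 22: leading byte 0xF1 = 11110001 → 4-byte char #8 = F1 87 AE BE.
Leading byte 0xF1 = 11110001 matches 11110xxx → 4-byte sequence.
Byte 1: 0xF1 = 11110001, payload 001 (3 bits).
Byte 2: 0x87 = 10000111 (10xxxxxx ✓), payload 000111.
Byte 3: 0xAE = 10101110 (10xxxxxx ✓), payload 101110.
Byte 4: 0xBE = 10111110 (10xxxxxx ✓), payload 111110.
Concatenate: 001000111101110111110 = 0x47BBE (21 bits → U+47BBE).

U+47BBE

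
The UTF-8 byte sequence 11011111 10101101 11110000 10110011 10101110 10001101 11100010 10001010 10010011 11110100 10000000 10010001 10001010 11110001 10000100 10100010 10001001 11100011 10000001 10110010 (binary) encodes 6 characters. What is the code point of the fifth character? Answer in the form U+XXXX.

U+44889

Offset 0: leading byte 0xDF = 11011111 → 2-byte char #1 = DF AD.
Offset 2: leading byte 0xF0 = 11110000 → 4-byte char #2 = F0 B3 AE 8D.
Offset 6: leading byte 0xE2 = 11100010 → 3-byte char #3 = E2 8A 93.
Offset 9: leading byte 0xF4 = 11110100 → 4-byte char #4 = F4 80 91 8A.
Offset 13: leading byte 0xF1 = 11110001 → 4-byte char #5 = F1 84 A2 89.
Leading byte 0xF1 = 11110001 matches 11110xxx → 4-byte sequence.
Byte 1: 0xF1 = 11110001, payload 001 (3 bits).
Byte 2: 0x84 = 10000100 (10xxxxxx ✓), payload 000100.
Byte 3: 0xA2 = 10100010 (10xxxxxx ✓), payload 100010.
Byte 4: 0x89 = 10001001 (10xxxxxx ✓), payload 001001.
Concatenate: 001000100100010001001 = 0x44889 (21 bits → U+44889).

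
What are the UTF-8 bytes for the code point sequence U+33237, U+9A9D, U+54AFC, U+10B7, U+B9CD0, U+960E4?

F0 B3 88 B7 E9 AA 9D F1 94 AB BC E1 82 B7 F2 B9 B3 90 F2 96 83 A4

U+33237: 4-byte form → F0 B3 88 B7.
U+9A9D: 3-byte form → E9 AA 9D.
U+54AFC: 4-byte form → F1 94 AB BC.
U+10B7: 3-byte form → E1 82 B7.
U+B9CD0: 4-byte form → F2 B9 B3 90.
U+960E4: 4-byte form → F2 96 83 A4.
Concatenated (22 bytes): F0 B3 88 B7 E9 AA 9D F1 94 AB BC E1 82 B7 F2 B9 B3 90 F2 96 83 A4.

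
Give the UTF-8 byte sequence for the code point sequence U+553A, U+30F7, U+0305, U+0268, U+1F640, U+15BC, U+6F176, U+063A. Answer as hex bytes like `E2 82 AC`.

E5 94 BA E3 83 B7 CC 85 C9 A8 F0 9F 99 80 E1 96 BC F1 AF 85 B6 D8 BA

U+553A: 3-byte form → E5 94 BA.
U+30F7: 3-byte form → E3 83 B7.
U+0305: 2-byte form → CC 85.
U+0268: 2-byte form → C9 A8.
U+1F640: 4-byte form → F0 9F 99 80.
U+15BC: 3-byte form → E1 96 BC.
U+6F176: 4-byte form → F1 AF 85 B6.
U+063A: 2-byte form → D8 BA.
Concatenated (23 bytes): E5 94 BA E3 83 B7 CC 85 C9 A8 F0 9F 99 80 E1 96 BC F1 AF 85 B6 D8 BA.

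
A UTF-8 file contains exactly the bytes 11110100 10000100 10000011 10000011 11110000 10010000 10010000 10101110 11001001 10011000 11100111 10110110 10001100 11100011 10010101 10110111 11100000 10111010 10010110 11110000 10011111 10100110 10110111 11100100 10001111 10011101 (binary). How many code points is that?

Byte at offset 0: 0xF4 = 11110100 → 4-byte char (#1). Advance 4.
Byte at offset 4: 0xF0 = 11110000 → 4-byte char (#2). Advance 4.
Byte at offset 8: 0xC9 = 11001001 → 2-byte char (#3). Advance 2.
Byte at offset 10: 0xE7 = 11100111 → 3-byte char (#4). Advance 3.
Byte at offset 13: 0xE3 = 11100011 → 3-byte char (#5). Advance 3.
Byte at offset 16: 0xE0 = 11100000 → 3-byte char (#6). Advance 3.
Byte at offset 19: 0xF0 = 11110000 → 4-byte char (#7). Advance 4.
Byte at offset 23: 0xE4 = 11100100 → 3-byte char (#8). Advance 3.
Reached end at offset 26 after 8 code points.

8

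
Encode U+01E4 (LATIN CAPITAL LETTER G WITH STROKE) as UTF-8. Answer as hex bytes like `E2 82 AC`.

U+01E4 = 0x1E4 = 484 decimal. In range U+0080–U+07FF → 2-byte form: 110xxxxx 10xxxxxx.
Binary (11 bits): 00111100100.
Split 5+6: 00111 | 100100.
Byte 1: 11000111 = 0xC7.
Byte 2: 10100100 = 0xA4.

C7 A4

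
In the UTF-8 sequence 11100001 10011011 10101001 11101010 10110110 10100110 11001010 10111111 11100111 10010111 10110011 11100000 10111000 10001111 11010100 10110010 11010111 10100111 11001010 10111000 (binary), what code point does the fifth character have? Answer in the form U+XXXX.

U+0E0F

Offset 0: leading byte 0xE1 = 11100001 → 3-byte char #1 = E1 9B A9.
Offset 3: leading byte 0xEA = 11101010 → 3-byte char #2 = EA B6 A6.
Offset 6: leading byte 0xCA = 11001010 → 2-byte char #3 = CA BF.
Offset 8: leading byte 0xE7 = 11100111 → 3-byte char #4 = E7 97 B3.
Offset 11: leading byte 0xE0 = 11100000 → 3-byte char #5 = E0 B8 8F.
Leading byte 0xE0 = 11100000 matches 1110xxxx → 3-byte sequence.
Byte 1: 0xE0 = 11100000, payload 0000 (4 bits).
Byte 2: 0xB8 = 10111000 (10xxxxxx ✓), payload 111000.
Byte 3: 0x8F = 10001111 (10xxxxxx ✓), payload 001111.
Concatenate: 0000111000001111 = 0xE0F (16 bits → U+0E0F).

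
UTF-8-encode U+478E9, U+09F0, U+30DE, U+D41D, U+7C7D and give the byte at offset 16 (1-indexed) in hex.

0xBD

1-indexed offset 16 is 0-indexed offset 15.
U+478E9 → 4-byte form F1 87 A3 A9 at offsets 0–3.
U+09F0 → 3-byte form E0 A7 B0 at offsets 4–6.
U+30DE → 3-byte form E3 83 9E at offsets 7–9.
U+D41D → 3-byte form ED 90 9D at offsets 10–12.
U+7C7D → 3-byte form E7 B1 BD at offsets 13–15.
Offset 15 falls in char 5's range; it's byte 3 of E7 B1 BD = 0xBD.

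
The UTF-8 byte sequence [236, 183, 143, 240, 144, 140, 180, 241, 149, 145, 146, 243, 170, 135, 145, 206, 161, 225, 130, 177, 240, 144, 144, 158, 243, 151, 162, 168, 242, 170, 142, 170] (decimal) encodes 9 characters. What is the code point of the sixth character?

U+10B1

Offset 0: leading byte 0xEC = 11101100 → 3-byte char #1 = EC B7 8F.
Offset 3: leading byte 0xF0 = 11110000 → 4-byte char #2 = F0 90 8C B4.
Offset 7: leading byte 0xF1 = 11110001 → 4-byte char #3 = F1 95 91 92.
Offset 11: leading byte 0xF3 = 11110011 → 4-byte char #4 = F3 AA 87 91.
Offset 15: leading byte 0xCE = 11001110 → 2-byte char #5 = CE A1.
Offset 17: leading byte 0xE1 = 11100001 → 3-byte char #6 = E1 82 B1.
Leading byte 0xE1 = 11100001 matches 1110xxxx → 3-byte sequence.
Byte 1: 0xE1 = 11100001, payload 0001 (4 bits).
Byte 2: 0x82 = 10000010 (10xxxxxx ✓), payload 000010.
Byte 3: 0xB1 = 10110001 (10xxxxxx ✓), payload 110001.
Concatenate: 0001000010110001 = 0x10B1 (16 bits → U+10B1).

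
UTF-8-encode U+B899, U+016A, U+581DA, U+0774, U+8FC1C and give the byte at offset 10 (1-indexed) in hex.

0xDD

1-indexed offset 10 is 0-indexed offset 9.
U+B899 → 3-byte form EB A2 99 at offsets 0–2.
U+016A → 2-byte form C5 AA at offsets 3–4.
U+581DA → 4-byte form F1 98 87 9A at offsets 5–8.
U+0774 → 2-byte form DD B4 at offsets 9–10.
Offset 9 falls in char 4's range; it's byte 1 of DD B4 = 0xDD.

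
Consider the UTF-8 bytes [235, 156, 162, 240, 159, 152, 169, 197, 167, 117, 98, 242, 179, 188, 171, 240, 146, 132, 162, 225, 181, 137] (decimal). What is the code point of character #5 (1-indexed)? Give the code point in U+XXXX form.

Offset 0: leading byte 0xEB = 11101011 → 3-byte char #1 = EB 9C A2.
Offset 3: leading byte 0xF0 = 11110000 → 4-byte char #2 = F0 9F 98 A9.
Offset 7: leading byte 0xC5 = 11000101 → 2-byte char #3 = C5 A7.
Offset 9: leading byte 0x75 = 01110101 → 1-byte char #4 = 75.
Offset 10: leading byte 0x62 = 01100010 → 1-byte char #5 = 62.
Leading byte 0x62 = 01100010 matches 0xxxxxxx → 1-byte sequence.
Byte 1: 0x62 = 01100010, payload 1100010 (7 bits).
Concatenate: 1100010 = 0x62 (7 bits → U+0062).

U+0062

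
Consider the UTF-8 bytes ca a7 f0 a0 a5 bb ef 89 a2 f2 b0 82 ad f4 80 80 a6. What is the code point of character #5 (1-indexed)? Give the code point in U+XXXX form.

U+100026

Offset 0: leading byte 0xCA = 11001010 → 2-byte char #1 = CA A7.
Offset 2: leading byte 0xF0 = 11110000 → 4-byte char #2 = F0 A0 A5 BB.
Offset 6: leading byte 0xEF = 11101111 → 3-byte char #3 = EF 89 A2.
Offset 9: leading byte 0xF2 = 11110010 → 4-byte char #4 = F2 B0 82 AD.
Offset 13: leading byte 0xF4 = 11110100 → 4-byte char #5 = F4 80 80 A6.
Leading byte 0xF4 = 11110100 matches 11110xxx → 4-byte sequence.
Byte 1: 0xF4 = 11110100, payload 100 (3 bits).
Byte 2: 0x80 = 10000000 (10xxxxxx ✓), payload 000000.
Byte 3: 0x80 = 10000000 (10xxxxxx ✓), payload 000000.
Byte 4: 0xA6 = 10100110 (10xxxxxx ✓), payload 100110.
Concatenate: 100000000000000100110 = 0x100026 (21 bits → U+100026).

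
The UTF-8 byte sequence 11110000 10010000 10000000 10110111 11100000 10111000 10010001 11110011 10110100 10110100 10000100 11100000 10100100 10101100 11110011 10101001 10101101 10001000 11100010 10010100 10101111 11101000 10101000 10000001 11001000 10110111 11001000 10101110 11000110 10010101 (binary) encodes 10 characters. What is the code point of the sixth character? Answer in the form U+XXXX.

Offset 0: leading byte 0xF0 = 11110000 → 4-byte char #1 = F0 90 80 B7.
Offset 4: leading byte 0xE0 = 11100000 → 3-byte char #2 = E0 B8 91.
Offset 7: leading byte 0xF3 = 11110011 → 4-byte char #3 = F3 B4 B4 84.
Offset 11: leading byte 0xE0 = 11100000 → 3-byte char #4 = E0 A4 AC.
Offset 14: leading byte 0xF3 = 11110011 → 4-byte char #5 = F3 A9 AD 88.
Offset 18: leading byte 0xE2 = 11100010 → 3-byte char #6 = E2 94 AF.
Leading byte 0xE2 = 11100010 matches 1110xxxx → 3-byte sequence.
Byte 1: 0xE2 = 11100010, payload 0010 (4 bits).
Byte 2: 0x94 = 10010100 (10xxxxxx ✓), payload 010100.
Byte 3: 0xAF = 10101111 (10xxxxxx ✓), payload 101111.
Concatenate: 0010010100101111 = 0x252F (16 bits → U+252F).

U+252F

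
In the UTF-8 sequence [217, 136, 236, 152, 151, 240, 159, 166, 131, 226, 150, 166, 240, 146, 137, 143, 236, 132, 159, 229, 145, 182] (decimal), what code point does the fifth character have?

U+1224F

Offset 0: leading byte 0xD9 = 11011001 → 2-byte char #1 = D9 88.
Offset 2: leading byte 0xEC = 11101100 → 3-byte char #2 = EC 98 97.
Offset 5: leading byte 0xF0 = 11110000 → 4-byte char #3 = F0 9F A6 83.
Offset 9: leading byte 0xE2 = 11100010 → 3-byte char #4 = E2 96 A6.
Offset 12: leading byte 0xF0 = 11110000 → 4-byte char #5 = F0 92 89 8F.
Leading byte 0xF0 = 11110000 matches 11110xxx → 4-byte sequence.
Byte 1: 0xF0 = 11110000, payload 000 (3 bits).
Byte 2: 0x92 = 10010010 (10xxxxxx ✓), payload 010010.
Byte 3: 0x89 = 10001001 (10xxxxxx ✓), payload 001001.
Byte 4: 0x8F = 10001111 (10xxxxxx ✓), payload 001111.
Concatenate: 000010010001001001111 = 0x1224F (21 bits → U+1224F).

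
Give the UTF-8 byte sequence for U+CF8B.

EC BE 8B

U+CF8B = 0xCF8B = 53131 decimal. In range U+0800–U+FFFF → 3-byte form: 1110xxxx 10xxxxxx 10xxxxxx.
Binary (16 bits): 1100111110001011.
Split 4+6+6: 1100 | 111110 | 001011.
Byte 1: 11101100 = 0xEC.
Byte 2: 10111110 = 0xBE.
Byte 3: 10001011 = 0x8B.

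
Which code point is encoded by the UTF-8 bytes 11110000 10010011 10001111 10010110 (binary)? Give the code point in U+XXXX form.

U+133D6

Leading byte 0xF0 = 11110000 matches 11110xxx → 4-byte sequence.
Byte 1: 0xF0 = 11110000, payload 000 (3 bits).
Byte 2: 0x93 = 10010011 (10xxxxxx ✓), payload 010011.
Byte 3: 0x8F = 10001111 (10xxxxxx ✓), payload 001111.
Byte 4: 0x96 = 10010110 (10xxxxxx ✓), payload 010110.
Concatenate: 000010011001111010110 = 0x133D6 (21 bits → U+133D6).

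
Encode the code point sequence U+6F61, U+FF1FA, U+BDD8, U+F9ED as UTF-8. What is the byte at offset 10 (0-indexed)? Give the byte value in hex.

0xEF

U+6F61 → 3-byte form E6 BD A1 at offsets 0–2.
U+FF1FA → 4-byte form F3 BF 87 BA at offsets 3–6.
U+BDD8 → 3-byte form EB B7 98 at offsets 7–9.
U+F9ED → 3-byte form EF A7 AD at offsets 10–12.
Offset 10 falls in char 4's range; it's byte 1 of EF A7 AD = 0xEF.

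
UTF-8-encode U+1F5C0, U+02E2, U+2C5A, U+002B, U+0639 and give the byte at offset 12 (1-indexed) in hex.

1-indexed offset 12 is 0-indexed offset 11.
U+1F5C0 → 4-byte form F0 9F 97 80 at offsets 0–3.
U+02E2 → 2-byte form CB A2 at offsets 4–5.
U+2C5A → 3-byte form E2 B1 9A at offsets 6–8.
U+002B → 1-byte form 2B at offsets 9–9.
U+0639 → 2-byte form D8 B9 at offsets 10–11.
Offset 11 falls in char 5's range; it's byte 2 of D8 B9 = 0xB9.

0xB9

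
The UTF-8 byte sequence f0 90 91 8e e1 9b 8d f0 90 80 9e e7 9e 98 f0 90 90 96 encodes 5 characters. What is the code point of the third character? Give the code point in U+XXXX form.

Offset 0: leading byte 0xF0 = 11110000 → 4-byte char #1 = F0 90 91 8E.
Offset 4: leading byte 0xE1 = 11100001 → 3-byte char #2 = E1 9B 8D.
Offset 7: leading byte 0xF0 = 11110000 → 4-byte char #3 = F0 90 80 9E.
Leading byte 0xF0 = 11110000 matches 11110xxx → 4-byte sequence.
Byte 1: 0xF0 = 11110000, payload 000 (3 bits).
Byte 2: 0x90 = 10010000 (10xxxxxx ✓), payload 010000.
Byte 3: 0x80 = 10000000 (10xxxxxx ✓), payload 000000.
Byte 4: 0x9E = 10011110 (10xxxxxx ✓), payload 011110.
Concatenate: 000010000000000011110 = 0x1001E (21 bits → U+1001E).

U+1001E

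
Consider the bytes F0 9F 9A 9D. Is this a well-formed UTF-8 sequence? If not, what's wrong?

valid

Leading byte 0xF0 = 11110000 → 4-byte form.
Continuation bytes 0x9F=10011111, 0x9A=10011010, 0x9D=10011101 all match 10xxxxxx.
Decoded value 0x1F69D is ≥ 0x10000 (shortest form) and not a surrogate.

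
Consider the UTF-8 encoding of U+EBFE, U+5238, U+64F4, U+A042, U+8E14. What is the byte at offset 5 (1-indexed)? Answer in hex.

1-indexed offset 5 is 0-indexed offset 4.
U+EBFE → 3-byte form EE AF BE at offsets 0–2.
U+5238 → 3-byte form E5 88 B8 at offsets 3–5.
Offset 4 falls in char 2's range; it's byte 2 of E5 88 B8 = 0x88.

0x88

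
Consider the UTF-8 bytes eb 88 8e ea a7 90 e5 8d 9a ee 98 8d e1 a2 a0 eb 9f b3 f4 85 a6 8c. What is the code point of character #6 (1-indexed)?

Offset 0: leading byte 0xEB = 11101011 → 3-byte char #1 = EB 88 8E.
Offset 3: leading byte 0xEA = 11101010 → 3-byte char #2 = EA A7 90.
Offset 6: leading byte 0xE5 = 11100101 → 3-byte char #3 = E5 8D 9A.
Offset 9: leading byte 0xEE = 11101110 → 3-byte char #4 = EE 98 8D.
Offset 12: leading byte 0xE1 = 11100001 → 3-byte char #5 = E1 A2 A0.
Offset 15: leading byte 0xEB = 11101011 → 3-byte char #6 = EB 9F B3.
Leading byte 0xEB = 11101011 matches 1110xxxx → 3-byte sequence.
Byte 1: 0xEB = 11101011, payload 1011 (4 bits).
Byte 2: 0x9F = 10011111 (10xxxxxx ✓), payload 011111.
Byte 3: 0xB3 = 10110011 (10xxxxxx ✓), payload 110011.
Concatenate: 1011011111110011 = 0xB7F3 (16 bits → U+B7F3).

U+B7F3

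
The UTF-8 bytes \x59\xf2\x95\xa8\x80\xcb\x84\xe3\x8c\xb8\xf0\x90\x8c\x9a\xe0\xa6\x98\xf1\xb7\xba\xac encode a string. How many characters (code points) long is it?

Byte at offset 0: 0x59 = 01011001 → 1-byte char (#1). Advance 1.
Byte at offset 1: 0xF2 = 11110010 → 4-byte char (#2). Advance 4.
Byte at offset 5: 0xCB = 11001011 → 2-byte char (#3). Advance 2.
Byte at offset 7: 0xE3 = 11100011 → 3-byte char (#4). Advance 3.
Byte at offset 10: 0xF0 = 11110000 → 4-byte char (#5). Advance 4.
Byte at offset 14: 0xE0 = 11100000 → 3-byte char (#6). Advance 3.
Byte at offset 17: 0xF1 = 11110001 → 4-byte char (#7). Advance 4.
Reached end at offset 21 after 7 code points.

7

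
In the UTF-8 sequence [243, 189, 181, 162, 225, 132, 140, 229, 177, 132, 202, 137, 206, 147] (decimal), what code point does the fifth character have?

Offset 0: leading byte 0xF3 = 11110011 → 4-byte char #1 = F3 BD B5 A2.
Offset 4: leading byte 0xE1 = 11100001 → 3-byte char #2 = E1 84 8C.
Offset 7: leading byte 0xE5 = 11100101 → 3-byte char #3 = E5 B1 84.
Offset 10: leading byte 0xCA = 11001010 → 2-byte char #4 = CA 89.
Offset 12: leading byte 0xCE = 11001110 → 2-byte char #5 = CE 93.
Leading byte 0xCE = 11001110 matches 110xxxxx → 2-byte sequence.
Byte 1: 0xCE = 11001110, payload 01110 (5 bits).
Byte 2: 0x93 = 10010011 (10xxxxxx ✓), payload 010011.
Concatenate: 01110010011 = 0x393 (11 bits → U+0393).

U+0393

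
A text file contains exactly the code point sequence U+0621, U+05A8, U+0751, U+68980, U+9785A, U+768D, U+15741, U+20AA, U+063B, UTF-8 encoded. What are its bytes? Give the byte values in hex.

U+0621: 2-byte form → D8 A1.
U+05A8: 2-byte form → D6 A8.
U+0751: 2-byte form → DD 91.
U+68980: 4-byte form → F1 A8 A6 80.
U+9785A: 4-byte form → F2 97 A1 9A.
U+768D: 3-byte form → E7 9A 8D.
U+15741: 4-byte form → F0 95 9D 81.
U+20AA: 3-byte form → E2 82 AA.
U+063B: 2-byte form → D8 BB.
Concatenated (26 bytes): D8 A1 D6 A8 DD 91 F1 A8 A6 80 F2 97 A1 9A E7 9A 8D F0 95 9D 81 E2 82 AA D8 BB.

D8 A1 D6 A8 DD 91 F1 A8 A6 80 F2 97 A1 9A E7 9A 8D F0 95 9D 81 E2 82 AA D8 BB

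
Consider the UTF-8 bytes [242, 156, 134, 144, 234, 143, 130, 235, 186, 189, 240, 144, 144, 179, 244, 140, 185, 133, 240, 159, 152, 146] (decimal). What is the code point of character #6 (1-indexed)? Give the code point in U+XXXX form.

Offset 0: leading byte 0xF2 = 11110010 → 4-byte char #1 = F2 9C 86 90.
Offset 4: leading byte 0xEA = 11101010 → 3-byte char #2 = EA 8F 82.
Offset 7: leading byte 0xEB = 11101011 → 3-byte char #3 = EB BA BD.
Offset 10: leading byte 0xF0 = 11110000 → 4-byte char #4 = F0 90 90 B3.
Offset 14: leading byte 0xF4 = 11110100 → 4-byte char #5 = F4 8C B9 85.
Offset 18: leading byte 0xF0 = 11110000 → 4-byte char #6 = F0 9F 98 92.
Leading byte 0xF0 = 11110000 matches 11110xxx → 4-byte sequence.
Byte 1: 0xF0 = 11110000, payload 000 (3 bits).
Byte 2: 0x9F = 10011111 (10xxxxxx ✓), payload 011111.
Byte 3: 0x98 = 10011000 (10xxxxxx ✓), payload 011000.
Byte 4: 0x92 = 10010010 (10xxxxxx ✓), payload 010010.
Concatenate: 000011111011000010010 = 0x1F612 (21 bits → U+1F612).

U+1F612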